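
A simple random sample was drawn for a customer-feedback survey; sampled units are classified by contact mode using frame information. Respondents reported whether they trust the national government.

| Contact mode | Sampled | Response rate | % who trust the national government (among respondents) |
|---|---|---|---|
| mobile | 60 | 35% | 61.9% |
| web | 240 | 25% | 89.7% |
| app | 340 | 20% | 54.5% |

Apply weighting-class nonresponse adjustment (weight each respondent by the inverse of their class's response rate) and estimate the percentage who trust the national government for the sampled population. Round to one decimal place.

68.4%

Weighting each respondent by the inverse class response rate inflates each class back to its sampled size, so the class weight is n_sampled:
  mobile: 60 × 61.9 = 3714
  web: 240 × 89.7 = 21,528
  app: 340 × 54.5 = 18,530
Adjusted estimate = 43,772 / 640 = 68.3937 → 68.4%.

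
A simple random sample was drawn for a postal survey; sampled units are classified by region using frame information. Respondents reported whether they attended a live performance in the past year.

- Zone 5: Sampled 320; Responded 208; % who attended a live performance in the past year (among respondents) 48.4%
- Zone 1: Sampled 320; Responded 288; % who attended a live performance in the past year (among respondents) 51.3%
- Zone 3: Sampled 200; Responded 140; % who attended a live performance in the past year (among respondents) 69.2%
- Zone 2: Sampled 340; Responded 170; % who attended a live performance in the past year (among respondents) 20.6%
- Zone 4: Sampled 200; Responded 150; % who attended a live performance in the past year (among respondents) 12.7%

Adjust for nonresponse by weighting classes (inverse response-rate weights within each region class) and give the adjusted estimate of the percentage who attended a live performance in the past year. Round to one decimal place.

Response rates by class: Zone 5 208/320 = 65%, Zone 1 288/320 = 90%, Zone 3 140/200 = 70%, Zone 2 170/340 = 50%, Zone 4 150/200 = 75%.
With weight = n_sampled/n_responded per class, the weighted class total is n_sampled:
  Zone 5: 320 × 48.4 = 15,488
  Zone 1: 320 × 51.3 = 16,416
  Zone 3: 200 × 69.2 = 13,840
  Zone 2: 340 × 20.6 = 7004
  Zone 4: 200 × 12.7 = 2540
Adjusted estimate = 55,288 / 1,380 = 40.0638 → 40.1%.

40.1%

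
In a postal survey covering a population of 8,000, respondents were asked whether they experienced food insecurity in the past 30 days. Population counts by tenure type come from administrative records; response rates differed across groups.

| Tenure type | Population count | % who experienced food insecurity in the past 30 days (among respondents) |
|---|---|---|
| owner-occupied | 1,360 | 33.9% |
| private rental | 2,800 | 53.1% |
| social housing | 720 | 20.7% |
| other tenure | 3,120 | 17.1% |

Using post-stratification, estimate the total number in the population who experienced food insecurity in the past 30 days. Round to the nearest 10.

Apply each group's respondent rate to its population count:
  owner-occupied: 1,360 × 33.9% = 461.04
  private rental: 2,800 × 53.1% = 1486.8
  social housing: 720 × 20.7% = 149.04
  other tenure: 3,120 × 17.1% = 533.52
Estimated total = 2630.4 → 2,630.

2,630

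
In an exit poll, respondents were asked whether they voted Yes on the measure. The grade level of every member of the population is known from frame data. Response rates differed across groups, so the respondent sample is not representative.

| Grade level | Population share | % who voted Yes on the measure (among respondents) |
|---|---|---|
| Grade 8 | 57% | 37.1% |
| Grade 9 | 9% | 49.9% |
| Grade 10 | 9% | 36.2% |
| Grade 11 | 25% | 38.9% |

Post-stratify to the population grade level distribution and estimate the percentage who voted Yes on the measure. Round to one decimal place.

38.6%

Weight each group's respondent value by its population share:
  Grade 8: 0.57 × 37.1 = 21.147
  Grade 9: 0.09 × 49.9 = 4.491
  Grade 10: 0.09 × 36.2 = 3.258
  Grade 11: 0.25 × 38.9 = 9.725
Post-stratified estimate = 38.621 → 38.6%.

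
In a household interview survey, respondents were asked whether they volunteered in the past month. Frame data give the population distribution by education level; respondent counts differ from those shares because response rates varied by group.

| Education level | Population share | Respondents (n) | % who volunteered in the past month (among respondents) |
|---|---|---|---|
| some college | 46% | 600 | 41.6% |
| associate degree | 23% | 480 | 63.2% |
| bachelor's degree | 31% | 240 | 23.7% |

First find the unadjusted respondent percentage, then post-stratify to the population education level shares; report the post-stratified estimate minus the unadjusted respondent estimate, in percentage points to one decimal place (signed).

-5.2 percentage points

Without adjustment, the pooled respondent share is:
  (600/1320)×41.6 + (480/1320)×63.2 + (240/1320)×23.7 = 46.2%
Post-stratified estimate weights by population shares:
  0.46×41.6 + 0.23×63.2 + 0.31×23.7 = 41.019%
Difference = 41.019 − 46.2 = -5.181 pp.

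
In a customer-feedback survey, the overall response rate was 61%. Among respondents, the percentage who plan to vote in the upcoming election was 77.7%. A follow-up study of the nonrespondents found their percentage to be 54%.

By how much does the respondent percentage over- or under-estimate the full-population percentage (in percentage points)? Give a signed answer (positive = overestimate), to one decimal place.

+9.2 percentage points

Nonresponse fraction = 1 − 0.61 = 0.39.
Bias = (nonresponse fraction) × (respondent percentage − nonrespondent percentage)
     = 0.39 × (77.7 − 54) = 0.39 × 23.7 = 9.243.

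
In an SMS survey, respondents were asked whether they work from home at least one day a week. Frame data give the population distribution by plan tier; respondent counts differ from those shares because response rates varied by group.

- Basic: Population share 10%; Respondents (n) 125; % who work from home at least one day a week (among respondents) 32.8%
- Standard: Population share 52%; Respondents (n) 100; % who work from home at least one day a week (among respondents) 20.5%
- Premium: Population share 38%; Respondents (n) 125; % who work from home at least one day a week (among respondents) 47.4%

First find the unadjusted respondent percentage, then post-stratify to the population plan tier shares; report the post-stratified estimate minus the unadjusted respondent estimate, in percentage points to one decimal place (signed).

-2.5 percentage points

Naive respondent-only estimate (weights = respondent counts):
  (125/350)×32.8 + (100/350)×20.5 + (125/350)×47.4 = 34.5%
Post-stratified estimate weights by population shares:
  0.1×32.8 + 0.52×20.5 + 0.38×47.4 = 31.952%
Difference = 31.952 − 34.5 = -2.548 pp.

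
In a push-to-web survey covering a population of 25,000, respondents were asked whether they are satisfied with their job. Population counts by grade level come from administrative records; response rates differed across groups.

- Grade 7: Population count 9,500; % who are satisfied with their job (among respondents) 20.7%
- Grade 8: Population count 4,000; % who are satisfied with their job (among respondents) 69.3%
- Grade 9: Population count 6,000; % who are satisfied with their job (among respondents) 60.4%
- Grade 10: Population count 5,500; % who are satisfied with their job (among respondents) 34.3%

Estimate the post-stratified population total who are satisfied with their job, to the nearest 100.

10,200

Apply each group's respondent rate to its population count:
  Grade 7: 9,500 × 20.7% = 1966.5
  Grade 8: 4,000 × 69.3% = 2772
  Grade 9: 6,000 × 60.4% = 3624
  Grade 10: 5,500 × 34.3% = 1886.5
Estimated total = 10,249 → 10,200.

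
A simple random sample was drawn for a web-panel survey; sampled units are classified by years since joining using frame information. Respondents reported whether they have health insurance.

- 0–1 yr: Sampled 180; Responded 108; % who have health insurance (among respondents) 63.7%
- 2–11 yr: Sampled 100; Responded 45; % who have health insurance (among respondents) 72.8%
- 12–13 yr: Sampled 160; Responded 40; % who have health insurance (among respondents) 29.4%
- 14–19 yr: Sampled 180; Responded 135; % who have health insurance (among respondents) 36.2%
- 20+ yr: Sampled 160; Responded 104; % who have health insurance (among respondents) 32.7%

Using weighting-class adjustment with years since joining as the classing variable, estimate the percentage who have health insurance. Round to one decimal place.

Response rates by class: 0–1 yr 108/180 = 60%, 2–11 yr 45/100 = 45%, 12–13 yr 40/160 = 25%, 14–19 yr 135/180 = 75%, 20+ yr 104/160 = 65%.
Inverse-response-rate weighting restores each class to its sampled count, so class totals weight by n_sampled:
  0–1 yr: 180 × 63.7 = 11,466
  2–11 yr: 100 × 72.8 = 7280
  12–13 yr: 160 × 29.4 = 4704
  14–19 yr: 180 × 36.2 = 6516
  20+ yr: 160 × 32.7 = 5232
Adjusted estimate = 35,198 / 780 = 45.1256 → 45.1%.

45.1%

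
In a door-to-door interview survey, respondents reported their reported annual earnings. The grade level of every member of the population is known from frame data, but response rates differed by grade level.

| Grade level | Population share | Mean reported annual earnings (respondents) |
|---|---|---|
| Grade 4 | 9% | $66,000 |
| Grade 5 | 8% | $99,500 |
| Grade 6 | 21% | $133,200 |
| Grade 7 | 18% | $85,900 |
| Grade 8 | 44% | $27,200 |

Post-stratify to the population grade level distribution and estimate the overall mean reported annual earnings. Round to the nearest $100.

Post-stratification weights by population share, not respondent share:
  Grade 4: 0.09 × 66,000 = 5940
  Grade 5: 0.08 × 99,500 = 7960
  Grade 6: 0.21 × 133,200 = 27,972
  Grade 7: 0.18 × 85,900 = 15,462
  Grade 8: 0.44 × 27,200 = 11,968
Post-stratified estimate = 69,302 → $69,300.

$69,300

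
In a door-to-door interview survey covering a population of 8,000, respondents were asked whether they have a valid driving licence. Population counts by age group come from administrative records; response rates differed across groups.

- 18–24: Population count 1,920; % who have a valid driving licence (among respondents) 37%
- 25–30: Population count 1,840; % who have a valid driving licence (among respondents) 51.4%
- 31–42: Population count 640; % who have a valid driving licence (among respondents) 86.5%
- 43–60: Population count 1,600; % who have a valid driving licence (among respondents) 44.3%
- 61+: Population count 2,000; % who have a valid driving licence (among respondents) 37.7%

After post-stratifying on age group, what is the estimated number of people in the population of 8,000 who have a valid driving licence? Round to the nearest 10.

3,670

Apply each group's respondent rate to its population count:
  18–24: 1,920 × 37% = 710.4
  25–30: 1,840 × 51.4% = 945.76
  31–42: 640 × 86.5% = 553.6
  43–60: 1,600 × 44.3% = 708.8
  61+: 2,000 × 37.7% = 754
Estimated total = 3672.56 → 3,670.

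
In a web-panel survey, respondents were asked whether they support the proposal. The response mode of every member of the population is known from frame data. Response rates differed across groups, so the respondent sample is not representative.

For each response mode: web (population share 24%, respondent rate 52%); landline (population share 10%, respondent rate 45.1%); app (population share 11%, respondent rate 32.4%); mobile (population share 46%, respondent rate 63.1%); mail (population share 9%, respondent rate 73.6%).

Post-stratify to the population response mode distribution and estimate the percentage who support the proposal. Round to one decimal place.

56.2%

Each cell contributes population-share × respondent value:
  web: 0.24 × 52 = 12.48
  landline: 0.1 × 45.1 = 4.51
  app: 0.11 × 32.4 = 3.564
  mobile: 0.46 × 63.1 = 29.026
  mail: 0.09 × 73.6 = 6.624
Post-stratified estimate = 56.204 → 56.2%.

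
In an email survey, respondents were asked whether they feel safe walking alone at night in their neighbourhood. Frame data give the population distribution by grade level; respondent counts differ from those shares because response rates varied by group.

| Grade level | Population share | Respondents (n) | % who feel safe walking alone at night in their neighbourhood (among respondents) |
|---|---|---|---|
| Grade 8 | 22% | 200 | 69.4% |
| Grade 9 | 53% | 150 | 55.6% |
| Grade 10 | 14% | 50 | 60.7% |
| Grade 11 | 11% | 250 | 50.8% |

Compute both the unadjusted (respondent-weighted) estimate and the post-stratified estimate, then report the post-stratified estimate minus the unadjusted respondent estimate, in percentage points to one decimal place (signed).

Unadjusted (pooled respondent) estimate weights by respondent counts:
  (200/650)×69.4 + (150/650)×55.6 + (50/650)×60.7 + (250/650)×50.8 = 58.3923%
Post-stratifying to population shares instead:
  0.22×69.4 + 0.53×55.6 + 0.14×60.7 + 0.11×50.8 = 58.822%
Difference = 58.822 − 58.3923 = 0.4297 pp.

+0.4 percentage points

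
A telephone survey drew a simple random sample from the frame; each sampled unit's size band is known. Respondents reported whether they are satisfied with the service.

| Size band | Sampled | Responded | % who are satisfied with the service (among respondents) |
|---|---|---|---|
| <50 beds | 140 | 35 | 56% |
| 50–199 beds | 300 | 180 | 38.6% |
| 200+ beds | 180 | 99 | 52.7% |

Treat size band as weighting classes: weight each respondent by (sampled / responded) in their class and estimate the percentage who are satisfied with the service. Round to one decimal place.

46.6%

Class response rates: <50 beds 35/140 = 25%, 50–199 beds 180/300 = 60%, 200+ beds 99/180 = 55%.
With weight = n_sampled/n_responded per class, the weighted class total is n_sampled:
  <50 beds: 140 × 56 = 7840
  50–199 beds: 300 × 38.6 = 11,580
  200+ beds: 180 × 52.7 = 9486
Adjusted estimate = 28,906 / 620 = 46.6226 → 46.6%.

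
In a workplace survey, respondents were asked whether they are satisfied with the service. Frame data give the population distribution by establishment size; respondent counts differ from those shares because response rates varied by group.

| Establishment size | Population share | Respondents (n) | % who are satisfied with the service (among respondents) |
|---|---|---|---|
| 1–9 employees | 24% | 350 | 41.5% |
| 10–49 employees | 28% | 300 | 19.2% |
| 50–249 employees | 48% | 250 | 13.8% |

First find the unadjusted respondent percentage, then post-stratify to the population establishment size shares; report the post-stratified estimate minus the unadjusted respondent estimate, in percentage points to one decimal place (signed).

-4.4 percentage points

Naive respondent-only estimate (weights = respondent counts):
  (350/900)×41.5 + (300/900)×19.2 + (250/900)×13.8 = 26.3722%
Post-stratified estimate weights by population shares:
  0.24×41.5 + 0.28×19.2 + 0.48×13.8 = 21.96%
Difference = 21.96 − 26.3722 = -4.4122 pp.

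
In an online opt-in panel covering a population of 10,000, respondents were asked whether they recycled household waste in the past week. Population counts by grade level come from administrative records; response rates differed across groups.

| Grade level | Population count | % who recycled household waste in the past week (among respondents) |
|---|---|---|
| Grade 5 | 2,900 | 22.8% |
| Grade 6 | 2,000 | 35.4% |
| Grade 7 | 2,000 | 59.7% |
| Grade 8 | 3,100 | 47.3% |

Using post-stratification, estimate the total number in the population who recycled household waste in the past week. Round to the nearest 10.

4,030

Each cell contributes its population count × the respondent rate:
  Grade 5: 2,900 × 22.8% = 661.2
  Grade 6: 2,000 × 35.4% = 708
  Grade 7: 2,000 × 59.7% = 1194
  Grade 8: 3,100 × 47.3% = 1466.3
Estimated total = 4029.5 → 4,030.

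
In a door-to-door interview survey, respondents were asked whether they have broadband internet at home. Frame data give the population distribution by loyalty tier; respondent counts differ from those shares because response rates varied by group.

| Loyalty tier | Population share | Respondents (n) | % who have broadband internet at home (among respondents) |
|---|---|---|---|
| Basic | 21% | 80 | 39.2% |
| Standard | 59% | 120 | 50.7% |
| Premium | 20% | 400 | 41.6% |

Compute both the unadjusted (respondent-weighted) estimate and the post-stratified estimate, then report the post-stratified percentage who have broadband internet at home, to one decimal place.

Without adjustment, the pooled respondent share is:
  (80/600)×39.2 + (120/600)×50.7 + (400/600)×41.6 = 43.1%
Post-stratifying to population shares instead:
  0.21×39.2 + 0.59×50.7 + 0.2×41.6 = 46.465%

46.5%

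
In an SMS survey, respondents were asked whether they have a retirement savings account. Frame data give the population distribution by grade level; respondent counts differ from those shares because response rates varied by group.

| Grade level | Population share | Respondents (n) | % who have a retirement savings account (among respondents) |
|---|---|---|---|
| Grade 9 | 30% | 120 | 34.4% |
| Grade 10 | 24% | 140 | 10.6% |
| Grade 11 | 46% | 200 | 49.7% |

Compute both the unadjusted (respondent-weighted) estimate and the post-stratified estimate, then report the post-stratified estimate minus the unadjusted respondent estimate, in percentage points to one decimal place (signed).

+1.9 percentage points

Without adjustment, the pooled respondent share is:
  (120/460)×34.4 + (140/460)×10.6 + (200/460)×49.7 = 33.8087%
Post-stratified estimate weights by population shares:
  0.3×34.4 + 0.24×10.6 + 0.46×49.7 = 35.726%
Difference = 35.726 − 33.8087 = 1.9173 pp.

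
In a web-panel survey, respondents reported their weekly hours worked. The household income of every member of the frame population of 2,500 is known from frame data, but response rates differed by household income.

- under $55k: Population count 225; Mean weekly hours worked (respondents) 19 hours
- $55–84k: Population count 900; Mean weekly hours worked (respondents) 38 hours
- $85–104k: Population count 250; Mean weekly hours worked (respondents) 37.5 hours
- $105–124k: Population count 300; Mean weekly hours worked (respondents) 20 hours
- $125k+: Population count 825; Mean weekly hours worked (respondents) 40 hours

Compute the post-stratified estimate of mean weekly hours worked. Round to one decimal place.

Post-stratification weights by population share, not respondent share:
  under $55k: (225/2,500) × 19 = 1.71
  $55–84k: (900/2,500) × 38 = 13.68
  $85–104k: (250/2,500) × 37.5 = 3.75
  $105–124k: (300/2,500) × 20 = 2.4
  $125k+: (825/2,500) × 40 = 13.2
Post-stratified estimate = 34.74 → 34.7.

34.7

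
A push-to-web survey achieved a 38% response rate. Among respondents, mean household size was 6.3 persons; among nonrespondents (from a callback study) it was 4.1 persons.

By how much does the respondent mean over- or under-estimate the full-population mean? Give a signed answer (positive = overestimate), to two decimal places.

+1.36

Nonresponse fraction = 1 − 0.38 = 0.62.
Bias = (nonresponse fraction) × (respondent mean − nonrespondent mean)
     = 0.62 × (6.3 − 4.1) = 0.62 × 2.2 = 1.364.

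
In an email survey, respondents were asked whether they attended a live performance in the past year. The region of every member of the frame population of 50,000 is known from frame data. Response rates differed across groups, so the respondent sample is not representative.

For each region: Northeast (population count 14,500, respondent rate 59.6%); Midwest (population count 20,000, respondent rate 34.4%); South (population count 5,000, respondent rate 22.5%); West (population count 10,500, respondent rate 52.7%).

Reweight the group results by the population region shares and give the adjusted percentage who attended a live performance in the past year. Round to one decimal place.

44.4%

Weight each group's respondent value by its population share:
  Northeast: (14,500/50,000) × 59.6 = 17.284
  Midwest: (20,000/50,000) × 34.4 = 13.76
  South: (5,000/50,000) × 22.5 = 2.25
  West: (10,500/50,000) × 52.7 = 11.067
Post-stratified estimate = 44.361 → 44.4%.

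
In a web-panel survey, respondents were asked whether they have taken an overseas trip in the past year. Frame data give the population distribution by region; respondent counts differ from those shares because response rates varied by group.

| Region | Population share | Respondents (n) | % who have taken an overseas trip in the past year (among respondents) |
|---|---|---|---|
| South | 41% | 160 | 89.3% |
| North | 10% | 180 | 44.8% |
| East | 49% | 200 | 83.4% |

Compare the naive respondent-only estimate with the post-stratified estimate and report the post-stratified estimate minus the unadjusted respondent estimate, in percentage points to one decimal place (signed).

+9.7 percentage points

Naive respondent-only estimate (weights = respondent counts):
  (160/540)×89.3 + (180/540)×44.8 + (200/540)×83.4 = 72.2815%
Post-stratified estimate weights by population shares:
  0.41×89.3 + 0.1×44.8 + 0.49×83.4 = 81.959%
Difference = 81.959 − 72.2815 = 9.6775 pp.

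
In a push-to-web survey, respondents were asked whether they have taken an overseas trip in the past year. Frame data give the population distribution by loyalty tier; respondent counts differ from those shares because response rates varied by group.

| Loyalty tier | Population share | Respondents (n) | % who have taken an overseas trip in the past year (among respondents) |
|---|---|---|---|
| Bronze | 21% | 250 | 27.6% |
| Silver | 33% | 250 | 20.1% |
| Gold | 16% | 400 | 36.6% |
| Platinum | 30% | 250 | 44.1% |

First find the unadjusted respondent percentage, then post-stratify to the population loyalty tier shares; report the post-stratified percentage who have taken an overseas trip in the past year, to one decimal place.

31.5%

Unadjusted (pooled respondent) estimate weights by respondent counts:
  (250/1150)×27.6 + (250/1150)×20.1 + (400/1150)×36.6 + (250/1150)×44.1 = 32.687%
Post-stratified estimate weights by population shares:
  0.21×27.6 + 0.33×20.1 + 0.16×36.6 + 0.3×44.1 = 31.515%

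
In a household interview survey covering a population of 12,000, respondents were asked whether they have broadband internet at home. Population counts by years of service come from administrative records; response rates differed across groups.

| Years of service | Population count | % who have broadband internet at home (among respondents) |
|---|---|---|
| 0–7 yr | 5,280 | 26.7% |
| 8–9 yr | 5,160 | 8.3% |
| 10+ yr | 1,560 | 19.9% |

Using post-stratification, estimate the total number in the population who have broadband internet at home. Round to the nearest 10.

Estimated count per cell = population count × respondent percentage:
  0–7 yr: 5,280 × 26.7% = 1409.76
  8–9 yr: 5,160 × 8.3% = 428.28
  10+ yr: 1,560 × 19.9% = 310.44
Estimated total = 2148.48 → 2,150.

2,150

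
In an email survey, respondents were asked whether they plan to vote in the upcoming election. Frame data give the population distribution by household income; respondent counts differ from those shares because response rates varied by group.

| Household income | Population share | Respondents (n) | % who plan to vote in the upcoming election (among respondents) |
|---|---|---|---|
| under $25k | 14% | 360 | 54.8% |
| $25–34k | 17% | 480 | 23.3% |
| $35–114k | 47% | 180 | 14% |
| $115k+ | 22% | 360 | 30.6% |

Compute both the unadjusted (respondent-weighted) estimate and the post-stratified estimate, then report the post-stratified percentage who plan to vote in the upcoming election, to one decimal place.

Naive respondent-only estimate (weights = respondent counts):
  (360/1380)×54.8 + (480/1380)×23.3 + (180/1380)×14 + (360/1380)×30.6 = 32.2087%
Reweighting by population household income shares:
  0.14×54.8 + 0.17×23.3 + 0.47×14 + 0.22×30.6 = 24.945%

24.9%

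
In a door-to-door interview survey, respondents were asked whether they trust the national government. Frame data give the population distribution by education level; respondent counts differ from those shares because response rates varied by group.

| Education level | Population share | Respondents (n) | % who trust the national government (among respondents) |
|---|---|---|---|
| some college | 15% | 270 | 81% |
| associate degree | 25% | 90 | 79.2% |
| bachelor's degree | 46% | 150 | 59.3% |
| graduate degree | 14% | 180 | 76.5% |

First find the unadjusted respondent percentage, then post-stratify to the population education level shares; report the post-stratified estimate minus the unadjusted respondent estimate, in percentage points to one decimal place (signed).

Unadjusted (pooled respondent) estimate weights by respondent counts:
  (270/690)×81 + (90/690)×79.2 + (150/690)×59.3 + (180/690)×76.5 = 74.8739%
Reweighting by population education level shares:
  0.15×81 + 0.25×79.2 + 0.46×59.3 + 0.14×76.5 = 69.938%
Difference = 69.938 − 74.8739 = -4.9359 pp.

-4.9 percentage points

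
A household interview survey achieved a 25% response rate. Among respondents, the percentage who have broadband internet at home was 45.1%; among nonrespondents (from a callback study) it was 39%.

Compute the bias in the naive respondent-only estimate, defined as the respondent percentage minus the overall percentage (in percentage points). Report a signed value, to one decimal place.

Nonresponse fraction = 1 − 0.25 = 0.75.
Bias = (nonresponse fraction) × (respondent percentage − nonrespondent percentage)
     = 0.75 × (45.1 − 39) = 0.75 × 6.1 = 4.575.

+4.6 percentage points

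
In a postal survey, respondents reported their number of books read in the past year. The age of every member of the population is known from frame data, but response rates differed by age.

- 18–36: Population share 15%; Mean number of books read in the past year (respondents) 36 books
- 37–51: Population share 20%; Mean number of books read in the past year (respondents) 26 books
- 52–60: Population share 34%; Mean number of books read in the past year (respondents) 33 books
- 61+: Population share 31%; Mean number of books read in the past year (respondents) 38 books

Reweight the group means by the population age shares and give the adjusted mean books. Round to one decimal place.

Reweight to the known age distribution:
  18–36: 0.15 × 36 = 5.4
  37–51: 0.2 × 26 = 5.2
  52–60: 0.34 × 33 = 11.22
  61+: 0.31 × 38 = 11.78
Post-stratified estimate = 33.6 → 33.6.

33.6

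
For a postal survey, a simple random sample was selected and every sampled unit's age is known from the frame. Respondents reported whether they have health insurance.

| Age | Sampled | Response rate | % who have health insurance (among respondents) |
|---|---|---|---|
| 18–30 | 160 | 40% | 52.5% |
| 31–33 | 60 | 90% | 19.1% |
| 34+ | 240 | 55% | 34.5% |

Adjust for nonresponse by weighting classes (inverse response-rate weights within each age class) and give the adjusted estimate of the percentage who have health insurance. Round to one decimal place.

Weighting each respondent by the inverse class response rate inflates each class back to its sampled size, so the class weight is n_sampled:
  18–30: 160 × 52.5 = 8400
  31–33: 60 × 19.1 = 1146
  34+: 240 × 34.5 = 8280
Adjusted estimate = 17,826 / 460 = 38.7522 → 38.8%.

38.8%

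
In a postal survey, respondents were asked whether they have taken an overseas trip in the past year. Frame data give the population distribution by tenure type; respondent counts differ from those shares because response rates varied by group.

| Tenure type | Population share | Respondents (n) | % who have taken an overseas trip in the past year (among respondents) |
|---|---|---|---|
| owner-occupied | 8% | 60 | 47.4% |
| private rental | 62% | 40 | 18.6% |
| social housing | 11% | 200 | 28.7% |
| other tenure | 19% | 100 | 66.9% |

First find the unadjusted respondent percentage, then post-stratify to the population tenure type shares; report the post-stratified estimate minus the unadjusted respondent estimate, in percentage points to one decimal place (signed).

Unadjusted (pooled respondent) estimate weights by respondent counts:
  (60/400)×47.4 + (40/400)×18.6 + (200/400)×28.7 + (100/400)×66.9 = 40.045%
Reweighting by population tenure type shares:
  0.08×47.4 + 0.62×18.6 + 0.11×28.7 + 0.19×66.9 = 31.192%
Difference = 31.192 − 40.045 = -8.853 pp.

-8.9 percentage points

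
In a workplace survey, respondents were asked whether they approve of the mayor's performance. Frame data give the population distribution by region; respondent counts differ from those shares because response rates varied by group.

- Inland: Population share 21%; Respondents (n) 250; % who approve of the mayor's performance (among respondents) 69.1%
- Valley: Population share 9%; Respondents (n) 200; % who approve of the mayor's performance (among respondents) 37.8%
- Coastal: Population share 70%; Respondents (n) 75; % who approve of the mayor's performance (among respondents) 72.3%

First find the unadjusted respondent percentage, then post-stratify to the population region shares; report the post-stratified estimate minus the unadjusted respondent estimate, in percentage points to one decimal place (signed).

Without adjustment, the pooled respondent share is:
  (250/525)×69.1 + (200/525)×37.8 + (75/525)×72.3 = 57.6333%
Post-stratified estimate weights by population shares:
  0.21×69.1 + 0.09×37.8 + 0.7×72.3 = 68.523%
Difference = 68.523 − 57.6333 = 10.8897 pp.

+10.9 percentage points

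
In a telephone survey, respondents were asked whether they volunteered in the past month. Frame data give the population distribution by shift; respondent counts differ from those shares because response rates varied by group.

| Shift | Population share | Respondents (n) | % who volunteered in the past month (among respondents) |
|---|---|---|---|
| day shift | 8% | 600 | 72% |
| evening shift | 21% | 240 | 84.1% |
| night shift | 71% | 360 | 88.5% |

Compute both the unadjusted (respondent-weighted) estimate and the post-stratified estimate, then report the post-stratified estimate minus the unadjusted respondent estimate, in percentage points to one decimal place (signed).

+6.9 percentage points

Without adjustment, the pooled respondent share is:
  (600/1200)×72 + (240/1200)×84.1 + (360/1200)×88.5 = 79.37%
Post-stratifying to population shares instead:
  0.08×72 + 0.21×84.1 + 0.71×88.5 = 86.256%
Difference = 86.256 − 79.37 = 6.886 pp.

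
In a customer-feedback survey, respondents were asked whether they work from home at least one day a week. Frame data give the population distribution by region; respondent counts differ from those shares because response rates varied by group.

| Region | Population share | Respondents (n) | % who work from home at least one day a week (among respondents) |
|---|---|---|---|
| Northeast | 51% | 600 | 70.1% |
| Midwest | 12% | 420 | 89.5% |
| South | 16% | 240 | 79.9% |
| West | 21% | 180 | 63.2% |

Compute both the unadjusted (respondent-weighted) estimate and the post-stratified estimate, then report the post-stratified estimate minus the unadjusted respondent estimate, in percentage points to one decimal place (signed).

-4.0 percentage points

Without adjustment, the pooled respondent share is:
  (600/1440)×70.1 + (420/1440)×89.5 + (240/1440)×79.9 + (180/1440)×63.2 = 76.5292%
Post-stratifying to population shares instead:
  0.51×70.1 + 0.12×89.5 + 0.16×79.9 + 0.21×63.2 = 72.547%
Difference = 72.547 − 76.5292 = -3.9822 pp.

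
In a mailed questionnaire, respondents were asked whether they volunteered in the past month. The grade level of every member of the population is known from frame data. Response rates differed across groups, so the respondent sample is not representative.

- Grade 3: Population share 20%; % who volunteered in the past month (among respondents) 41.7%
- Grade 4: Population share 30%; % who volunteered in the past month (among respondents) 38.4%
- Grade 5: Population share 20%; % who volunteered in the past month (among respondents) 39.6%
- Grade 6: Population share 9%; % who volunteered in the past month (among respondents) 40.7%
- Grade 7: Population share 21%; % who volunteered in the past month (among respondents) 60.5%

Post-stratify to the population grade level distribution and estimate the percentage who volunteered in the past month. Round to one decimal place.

44.1%

Post-stratification weights by population share, not respondent share:
  Grade 3: 0.2 × 41.7 = 8.34
  Grade 4: 0.3 × 38.4 = 11.52
  Grade 5: 0.2 × 39.6 = 7.92
  Grade 6: 0.09 × 40.7 = 3.663
  Grade 7: 0.21 × 60.5 = 12.705
Post-stratified estimate = 44.148 → 44.1%.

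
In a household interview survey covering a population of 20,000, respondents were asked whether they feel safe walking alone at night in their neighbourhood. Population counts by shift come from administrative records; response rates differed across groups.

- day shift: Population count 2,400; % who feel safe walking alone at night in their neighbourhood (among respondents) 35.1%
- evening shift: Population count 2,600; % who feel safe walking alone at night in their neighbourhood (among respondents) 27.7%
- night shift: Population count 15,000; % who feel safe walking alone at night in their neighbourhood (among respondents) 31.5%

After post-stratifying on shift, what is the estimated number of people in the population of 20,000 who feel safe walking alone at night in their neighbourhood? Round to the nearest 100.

6,300

Estimated count per cell = population count × respondent percentage:
  day shift: 2,400 × 35.1% = 842.4
  evening shift: 2,600 × 27.7% = 720.2
  night shift: 15,000 × 31.5% = 4725
Estimated total = 6287.6 → 6,300.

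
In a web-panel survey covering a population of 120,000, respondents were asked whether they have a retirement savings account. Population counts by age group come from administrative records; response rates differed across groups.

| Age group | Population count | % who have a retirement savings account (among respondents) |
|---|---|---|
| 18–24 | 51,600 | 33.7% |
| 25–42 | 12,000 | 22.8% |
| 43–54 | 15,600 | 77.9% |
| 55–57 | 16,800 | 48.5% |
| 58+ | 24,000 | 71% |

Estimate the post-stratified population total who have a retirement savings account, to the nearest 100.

57,500

Each cell contributes its population count × the respondent rate:
  18–24: 51,600 × 33.7% = 17389.2
  25–42: 12,000 × 22.8% = 2736
  43–54: 15,600 × 77.9% = 12152.4
  55–57: 16,800 × 48.5% = 8148
  58+: 24,000 × 71% = 17,040
Estimated total = 57465.6 → 57,500.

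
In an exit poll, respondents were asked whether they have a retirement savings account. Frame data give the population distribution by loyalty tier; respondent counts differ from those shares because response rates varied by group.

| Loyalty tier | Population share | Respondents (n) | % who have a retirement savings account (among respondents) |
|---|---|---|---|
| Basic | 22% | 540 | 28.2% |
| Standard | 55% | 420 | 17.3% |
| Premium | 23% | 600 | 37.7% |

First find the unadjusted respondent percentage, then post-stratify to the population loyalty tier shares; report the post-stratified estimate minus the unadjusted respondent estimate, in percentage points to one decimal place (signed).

-4.5 percentage points

Naive respondent-only estimate (weights = respondent counts):
  (540/1560)×28.2 + (420/1560)×17.3 + (600/1560)×37.7 = 28.9192%
Reweighting by population loyalty tier shares:
  0.22×28.2 + 0.55×17.3 + 0.23×37.7 = 24.39%
Difference = 24.39 − 28.9192 = -4.5292 pp.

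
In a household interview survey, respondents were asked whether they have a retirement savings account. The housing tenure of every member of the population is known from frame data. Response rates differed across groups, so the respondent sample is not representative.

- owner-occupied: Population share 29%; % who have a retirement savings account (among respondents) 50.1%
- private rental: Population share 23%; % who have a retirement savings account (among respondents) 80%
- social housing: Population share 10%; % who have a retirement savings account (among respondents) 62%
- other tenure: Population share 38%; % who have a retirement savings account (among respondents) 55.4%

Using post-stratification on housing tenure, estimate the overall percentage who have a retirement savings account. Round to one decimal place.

60.2%

Post-stratification weights by population share, not respondent share:
  owner-occupied: 0.29 × 50.1 = 14.529
  private rental: 0.23 × 80 = 18.4
  social housing: 0.1 × 62 = 6.2
  other tenure: 0.38 × 55.4 = 21.052
Post-stratified estimate = 60.181 → 60.2%.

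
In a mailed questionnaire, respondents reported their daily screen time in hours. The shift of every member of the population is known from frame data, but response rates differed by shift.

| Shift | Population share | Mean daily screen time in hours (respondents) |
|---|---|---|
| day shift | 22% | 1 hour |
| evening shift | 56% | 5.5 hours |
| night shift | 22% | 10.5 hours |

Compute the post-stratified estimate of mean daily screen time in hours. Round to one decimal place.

Reweight to the known shift distribution:
  day shift: 0.22 × 1 = 0.22
  evening shift: 0.56 × 5.5 = 3.08
  night shift: 0.22 × 10.5 = 2.31
Post-stratified estimate = 5.61 → 5.6.

5.6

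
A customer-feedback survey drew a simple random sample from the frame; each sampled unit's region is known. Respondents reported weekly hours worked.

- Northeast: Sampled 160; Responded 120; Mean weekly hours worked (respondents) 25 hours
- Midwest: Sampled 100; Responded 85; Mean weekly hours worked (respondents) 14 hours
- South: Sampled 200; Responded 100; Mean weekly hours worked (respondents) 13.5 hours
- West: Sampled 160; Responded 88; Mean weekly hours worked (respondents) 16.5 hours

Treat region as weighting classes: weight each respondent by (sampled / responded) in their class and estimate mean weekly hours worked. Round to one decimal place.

Class response rates: Northeast 120/160 = 75%, Midwest 85/100 = 85%, South 100/200 = 50%, West 88/160 = 55%.
Inverse-response-rate weighting restores each class to its sampled count, so class totals weight by n_sampled:
  Northeast: 160 × 25 = 4000
  Midwest: 100 × 14 = 1400
  South: 200 × 13.5 = 2700
  West: 160 × 16.5 = 2640
Adjusted estimate = 10,740 / 620 = 17.3226 → 17.3.

17.3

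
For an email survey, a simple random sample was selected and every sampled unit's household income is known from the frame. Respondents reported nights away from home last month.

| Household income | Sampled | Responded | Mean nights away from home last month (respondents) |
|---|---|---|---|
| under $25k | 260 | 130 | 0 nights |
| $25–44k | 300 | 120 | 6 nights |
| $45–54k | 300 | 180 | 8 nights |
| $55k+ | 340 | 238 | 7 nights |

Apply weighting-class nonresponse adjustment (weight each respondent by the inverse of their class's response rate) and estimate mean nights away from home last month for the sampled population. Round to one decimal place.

5.5

Response rates by class: under $25k 130/260 = 50%, $25–44k 120/300 = 40%, $45–54k 180/300 = 60%, $55k+ 238/340 = 70%.
Inverse-response-rate weighting restores each class to its sampled count, so class totals weight by n_sampled:
  under $25k: 260 × 0 = 0
  $25–44k: 300 × 6 = 1800
  $45–54k: 300 × 8 = 2400
  $55k+: 340 × 7 = 2380
Adjusted estimate = 6580 / 1,200 = 5.48333 → 5.5.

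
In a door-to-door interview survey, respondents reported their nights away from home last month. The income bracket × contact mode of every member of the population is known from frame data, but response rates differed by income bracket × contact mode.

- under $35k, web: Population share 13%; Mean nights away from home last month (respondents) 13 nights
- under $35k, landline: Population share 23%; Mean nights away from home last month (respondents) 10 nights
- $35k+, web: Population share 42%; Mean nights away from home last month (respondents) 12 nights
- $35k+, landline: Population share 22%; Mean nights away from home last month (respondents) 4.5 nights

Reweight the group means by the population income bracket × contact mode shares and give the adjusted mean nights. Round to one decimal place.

10.0

Weight each group's respondent value by its population share:
  under $35k, web: 0.13 × 13 = 1.69
  under $35k, landline: 0.23 × 10 = 2.3
  $35k+, web: 0.42 × 12 = 5.04
  $35k+, landline: 0.22 × 4.5 = 0.99
Post-stratified estimate = 10.02 → 10.0.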